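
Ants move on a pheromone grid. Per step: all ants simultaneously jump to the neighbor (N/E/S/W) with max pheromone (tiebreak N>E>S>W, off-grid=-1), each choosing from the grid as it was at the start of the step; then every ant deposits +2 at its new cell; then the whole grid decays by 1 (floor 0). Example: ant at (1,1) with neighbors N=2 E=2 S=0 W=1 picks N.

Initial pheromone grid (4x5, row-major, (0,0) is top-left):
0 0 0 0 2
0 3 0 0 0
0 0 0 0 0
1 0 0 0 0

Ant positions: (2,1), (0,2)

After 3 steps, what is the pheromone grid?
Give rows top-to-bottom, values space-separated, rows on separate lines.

After step 1: ants at (1,1),(0,3)
  0 0 0 1 1
  0 4 0 0 0
  0 0 0 0 0
  0 0 0 0 0
After step 2: ants at (0,1),(0,4)
  0 1 0 0 2
  0 3 0 0 0
  0 0 0 0 0
  0 0 0 0 0
After step 3: ants at (1,1),(1,4)
  0 0 0 0 1
  0 4 0 0 1
  0 0 0 0 0
  0 0 0 0 0

0 0 0 0 1
0 4 0 0 1
0 0 0 0 0
0 0 0 0 0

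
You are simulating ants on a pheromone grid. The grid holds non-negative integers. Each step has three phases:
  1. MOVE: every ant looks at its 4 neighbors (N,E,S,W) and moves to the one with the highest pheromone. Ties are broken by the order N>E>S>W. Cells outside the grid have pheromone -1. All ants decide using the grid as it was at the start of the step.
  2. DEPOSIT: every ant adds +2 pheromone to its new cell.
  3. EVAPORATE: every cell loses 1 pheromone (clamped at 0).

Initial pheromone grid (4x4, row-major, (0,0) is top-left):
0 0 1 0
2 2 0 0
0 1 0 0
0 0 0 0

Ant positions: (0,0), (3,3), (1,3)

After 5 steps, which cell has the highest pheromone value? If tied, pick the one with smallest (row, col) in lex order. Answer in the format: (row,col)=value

Answer: (0,3)=5

Derivation:
Step 1: ant0:(0,0)->S->(1,0) | ant1:(3,3)->N->(2,3) | ant2:(1,3)->N->(0,3)
  grid max=3 at (1,0)
Step 2: ant0:(1,0)->E->(1,1) | ant1:(2,3)->N->(1,3) | ant2:(0,3)->S->(1,3)
  grid max=3 at (1,3)
Step 3: ant0:(1,1)->W->(1,0) | ant1:(1,3)->N->(0,3) | ant2:(1,3)->N->(0,3)
  grid max=3 at (0,3)
Step 4: ant0:(1,0)->E->(1,1) | ant1:(0,3)->S->(1,3) | ant2:(0,3)->S->(1,3)
  grid max=5 at (1,3)
Step 5: ant0:(1,1)->W->(1,0) | ant1:(1,3)->N->(0,3) | ant2:(1,3)->N->(0,3)
  grid max=5 at (0,3)
Final grid:
  0 0 0 5
  3 1 0 4
  0 0 0 0
  0 0 0 0
Max pheromone 5 at (0,3)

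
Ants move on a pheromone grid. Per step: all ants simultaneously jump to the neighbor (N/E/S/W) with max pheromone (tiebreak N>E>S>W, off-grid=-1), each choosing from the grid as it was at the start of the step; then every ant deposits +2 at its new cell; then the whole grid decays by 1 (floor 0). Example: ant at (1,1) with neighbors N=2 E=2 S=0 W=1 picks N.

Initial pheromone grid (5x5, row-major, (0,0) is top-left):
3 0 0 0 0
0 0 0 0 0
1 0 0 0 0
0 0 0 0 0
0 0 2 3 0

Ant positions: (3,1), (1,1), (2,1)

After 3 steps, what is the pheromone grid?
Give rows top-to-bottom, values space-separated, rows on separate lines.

After step 1: ants at (2,1),(0,1),(2,0)
  2 1 0 0 0
  0 0 0 0 0
  2 1 0 0 0
  0 0 0 0 0
  0 0 1 2 0
After step 2: ants at (2,0),(0,0),(2,1)
  3 0 0 0 0
  0 0 0 0 0
  3 2 0 0 0
  0 0 0 0 0
  0 0 0 1 0
After step 3: ants at (2,1),(0,1),(2,0)
  2 1 0 0 0
  0 0 0 0 0
  4 3 0 0 0
  0 0 0 0 0
  0 0 0 0 0

2 1 0 0 0
0 0 0 0 0
4 3 0 0 0
0 0 0 0 0
0 0 0 0 0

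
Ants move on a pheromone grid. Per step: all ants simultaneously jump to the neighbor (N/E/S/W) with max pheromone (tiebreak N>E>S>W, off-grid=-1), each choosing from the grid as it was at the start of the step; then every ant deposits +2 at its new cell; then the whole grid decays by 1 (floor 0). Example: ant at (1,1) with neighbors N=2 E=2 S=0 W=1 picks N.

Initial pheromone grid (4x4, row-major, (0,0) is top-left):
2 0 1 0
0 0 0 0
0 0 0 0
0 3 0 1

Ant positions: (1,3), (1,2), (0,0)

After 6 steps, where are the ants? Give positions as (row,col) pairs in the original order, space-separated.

Step 1: ant0:(1,3)->N->(0,3) | ant1:(1,2)->N->(0,2) | ant2:(0,0)->E->(0,1)
  grid max=2 at (0,2)
Step 2: ant0:(0,3)->W->(0,2) | ant1:(0,2)->E->(0,3) | ant2:(0,1)->E->(0,2)
  grid max=5 at (0,2)
Step 3: ant0:(0,2)->E->(0,3) | ant1:(0,3)->W->(0,2) | ant2:(0,2)->E->(0,3)
  grid max=6 at (0,2)
Step 4: ant0:(0,3)->W->(0,2) | ant1:(0,2)->E->(0,3) | ant2:(0,3)->W->(0,2)
  grid max=9 at (0,2)
Step 5: ant0:(0,2)->E->(0,3) | ant1:(0,3)->W->(0,2) | ant2:(0,2)->E->(0,3)
  grid max=10 at (0,2)
Step 6: ant0:(0,3)->W->(0,2) | ant1:(0,2)->E->(0,3) | ant2:(0,3)->W->(0,2)
  grid max=13 at (0,2)

(0,2) (0,3) (0,2)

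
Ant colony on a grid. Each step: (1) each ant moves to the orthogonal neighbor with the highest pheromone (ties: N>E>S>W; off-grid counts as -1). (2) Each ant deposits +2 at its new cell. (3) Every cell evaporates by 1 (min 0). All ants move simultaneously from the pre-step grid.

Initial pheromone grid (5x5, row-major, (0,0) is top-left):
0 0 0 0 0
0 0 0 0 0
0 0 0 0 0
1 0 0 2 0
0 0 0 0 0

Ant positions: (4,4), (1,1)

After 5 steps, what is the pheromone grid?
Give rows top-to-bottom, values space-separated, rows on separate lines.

After step 1: ants at (3,4),(0,1)
  0 1 0 0 0
  0 0 0 0 0
  0 0 0 0 0
  0 0 0 1 1
  0 0 0 0 0
After step 2: ants at (3,3),(0,2)
  0 0 1 0 0
  0 0 0 0 0
  0 0 0 0 0
  0 0 0 2 0
  0 0 0 0 0
After step 3: ants at (2,3),(0,3)
  0 0 0 1 0
  0 0 0 0 0
  0 0 0 1 0
  0 0 0 1 0
  0 0 0 0 0
After step 4: ants at (3,3),(0,4)
  0 0 0 0 1
  0 0 0 0 0
  0 0 0 0 0
  0 0 0 2 0
  0 0 0 0 0
After step 5: ants at (2,3),(1,4)
  0 0 0 0 0
  0 0 0 0 1
  0 0 0 1 0
  0 0 0 1 0
  0 0 0 0 0

0 0 0 0 0
0 0 0 0 1
0 0 0 1 0
0 0 0 1 0
0 0 0 0 0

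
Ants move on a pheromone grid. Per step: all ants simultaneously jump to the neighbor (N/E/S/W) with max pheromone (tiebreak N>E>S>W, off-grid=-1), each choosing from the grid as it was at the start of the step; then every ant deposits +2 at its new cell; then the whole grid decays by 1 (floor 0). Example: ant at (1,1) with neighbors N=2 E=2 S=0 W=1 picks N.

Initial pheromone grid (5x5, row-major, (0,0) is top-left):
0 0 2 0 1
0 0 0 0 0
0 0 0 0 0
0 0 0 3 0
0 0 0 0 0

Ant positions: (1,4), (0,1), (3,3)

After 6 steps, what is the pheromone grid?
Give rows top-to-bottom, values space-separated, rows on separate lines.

After step 1: ants at (0,4),(0,2),(2,3)
  0 0 3 0 2
  0 0 0 0 0
  0 0 0 1 0
  0 0 0 2 0
  0 0 0 0 0
After step 2: ants at (1,4),(0,3),(3,3)
  0 0 2 1 1
  0 0 0 0 1
  0 0 0 0 0
  0 0 0 3 0
  0 0 0 0 0
After step 3: ants at (0,4),(0,2),(2,3)
  0 0 3 0 2
  0 0 0 0 0
  0 0 0 1 0
  0 0 0 2 0
  0 0 0 0 0
After step 4: ants at (1,4),(0,3),(3,3)
  0 0 2 1 1
  0 0 0 0 1
  0 0 0 0 0
  0 0 0 3 0
  0 0 0 0 0
After step 5: ants at (0,4),(0,2),(2,3)
  0 0 3 0 2
  0 0 0 0 0
  0 0 0 1 0
  0 0 0 2 0
  0 0 0 0 0
After step 6: ants at (1,4),(0,3),(3,3)
  0 0 2 1 1
  0 0 0 0 1
  0 0 0 0 0
  0 0 0 3 0
  0 0 0 0 0

0 0 2 1 1
0 0 0 0 1
0 0 0 0 0
0 0 0 3 0
0 0 0 0 0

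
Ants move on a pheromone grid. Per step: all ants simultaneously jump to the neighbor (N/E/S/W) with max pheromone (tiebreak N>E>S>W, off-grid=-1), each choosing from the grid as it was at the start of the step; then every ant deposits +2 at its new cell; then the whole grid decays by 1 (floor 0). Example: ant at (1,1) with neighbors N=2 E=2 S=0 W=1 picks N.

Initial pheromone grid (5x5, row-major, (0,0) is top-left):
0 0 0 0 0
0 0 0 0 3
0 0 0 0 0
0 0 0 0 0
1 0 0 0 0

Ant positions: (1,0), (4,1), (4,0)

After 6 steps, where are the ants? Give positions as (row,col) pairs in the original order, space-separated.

Step 1: ant0:(1,0)->N->(0,0) | ant1:(4,1)->W->(4,0) | ant2:(4,0)->N->(3,0)
  grid max=2 at (1,4)
Step 2: ant0:(0,0)->E->(0,1) | ant1:(4,0)->N->(3,0) | ant2:(3,0)->S->(4,0)
  grid max=3 at (4,0)
Step 3: ant0:(0,1)->E->(0,2) | ant1:(3,0)->S->(4,0) | ant2:(4,0)->N->(3,0)
  grid max=4 at (4,0)
Step 4: ant0:(0,2)->E->(0,3) | ant1:(4,0)->N->(3,0) | ant2:(3,0)->S->(4,0)
  grid max=5 at (4,0)
Step 5: ant0:(0,3)->E->(0,4) | ant1:(3,0)->S->(4,0) | ant2:(4,0)->N->(3,0)
  grid max=6 at (4,0)
Step 6: ant0:(0,4)->S->(1,4) | ant1:(4,0)->N->(3,0) | ant2:(3,0)->S->(4,0)
  grid max=7 at (4,0)

(1,4) (3,0) (4,0)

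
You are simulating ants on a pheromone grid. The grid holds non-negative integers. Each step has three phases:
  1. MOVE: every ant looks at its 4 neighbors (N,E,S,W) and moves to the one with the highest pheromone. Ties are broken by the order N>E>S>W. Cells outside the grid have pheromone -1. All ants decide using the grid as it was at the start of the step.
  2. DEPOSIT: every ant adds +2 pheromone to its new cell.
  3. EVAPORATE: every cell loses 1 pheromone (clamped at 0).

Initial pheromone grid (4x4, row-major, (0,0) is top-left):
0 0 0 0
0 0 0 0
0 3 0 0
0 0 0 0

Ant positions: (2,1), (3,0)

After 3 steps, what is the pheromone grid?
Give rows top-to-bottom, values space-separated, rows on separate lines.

After step 1: ants at (1,1),(2,0)
  0 0 0 0
  0 1 0 0
  1 2 0 0
  0 0 0 0
After step 2: ants at (2,1),(2,1)
  0 0 0 0
  0 0 0 0
  0 5 0 0
  0 0 0 0
After step 3: ants at (1,1),(1,1)
  0 0 0 0
  0 3 0 0
  0 4 0 0
  0 0 0 0

0 0 0 0
0 3 0 0
0 4 0 0
0 0 0 0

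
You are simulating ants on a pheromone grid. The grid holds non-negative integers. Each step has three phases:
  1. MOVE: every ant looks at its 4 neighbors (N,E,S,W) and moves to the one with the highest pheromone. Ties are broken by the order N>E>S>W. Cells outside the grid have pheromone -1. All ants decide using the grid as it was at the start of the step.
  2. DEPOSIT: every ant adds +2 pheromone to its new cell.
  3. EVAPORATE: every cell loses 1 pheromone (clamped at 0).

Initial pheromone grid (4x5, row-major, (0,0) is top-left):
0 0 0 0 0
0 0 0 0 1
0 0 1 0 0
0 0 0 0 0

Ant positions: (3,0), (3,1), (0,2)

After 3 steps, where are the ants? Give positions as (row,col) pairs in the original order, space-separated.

Step 1: ant0:(3,0)->N->(2,0) | ant1:(3,1)->N->(2,1) | ant2:(0,2)->E->(0,3)
  grid max=1 at (0,3)
Step 2: ant0:(2,0)->E->(2,1) | ant1:(2,1)->W->(2,0) | ant2:(0,3)->E->(0,4)
  grid max=2 at (2,0)
Step 3: ant0:(2,1)->W->(2,0) | ant1:(2,0)->E->(2,1) | ant2:(0,4)->S->(1,4)
  grid max=3 at (2,0)

(2,0) (2,1) (1,4)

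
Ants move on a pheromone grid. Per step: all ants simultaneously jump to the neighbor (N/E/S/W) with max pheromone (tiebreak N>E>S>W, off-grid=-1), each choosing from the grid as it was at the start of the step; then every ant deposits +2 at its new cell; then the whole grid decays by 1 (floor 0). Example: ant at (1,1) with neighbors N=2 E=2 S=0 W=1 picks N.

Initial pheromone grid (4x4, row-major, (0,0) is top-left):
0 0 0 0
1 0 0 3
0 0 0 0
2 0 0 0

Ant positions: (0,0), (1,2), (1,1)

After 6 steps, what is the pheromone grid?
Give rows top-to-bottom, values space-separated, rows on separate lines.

After step 1: ants at (1,0),(1,3),(1,0)
  0 0 0 0
  4 0 0 4
  0 0 0 0
  1 0 0 0
After step 2: ants at (0,0),(0,3),(0,0)
  3 0 0 1
  3 0 0 3
  0 0 0 0
  0 0 0 0
After step 3: ants at (1,0),(1,3),(1,0)
  2 0 0 0
  6 0 0 4
  0 0 0 0
  0 0 0 0
After step 4: ants at (0,0),(0,3),(0,0)
  5 0 0 1
  5 0 0 3
  0 0 0 0
  0 0 0 0
After step 5: ants at (1,0),(1,3),(1,0)
  4 0 0 0
  8 0 0 4
  0 0 0 0
  0 0 0 0
After step 6: ants at (0,0),(0,3),(0,0)
  7 0 0 1
  7 0 0 3
  0 0 0 0
  0 0 0 0

7 0 0 1
7 0 0 3
0 0 0 0
0 0 0 0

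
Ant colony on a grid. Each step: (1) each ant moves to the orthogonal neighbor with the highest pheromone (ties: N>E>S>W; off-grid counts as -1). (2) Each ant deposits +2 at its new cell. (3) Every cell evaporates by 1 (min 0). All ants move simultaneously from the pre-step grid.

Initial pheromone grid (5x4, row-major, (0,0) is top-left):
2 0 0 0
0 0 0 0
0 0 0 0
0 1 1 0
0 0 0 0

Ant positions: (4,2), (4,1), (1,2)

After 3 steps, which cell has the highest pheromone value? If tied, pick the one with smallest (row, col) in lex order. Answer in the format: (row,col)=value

Step 1: ant0:(4,2)->N->(3,2) | ant1:(4,1)->N->(3,1) | ant2:(1,2)->N->(0,2)
  grid max=2 at (3,1)
Step 2: ant0:(3,2)->W->(3,1) | ant1:(3,1)->E->(3,2) | ant2:(0,2)->E->(0,3)
  grid max=3 at (3,1)
Step 3: ant0:(3,1)->E->(3,2) | ant1:(3,2)->W->(3,1) | ant2:(0,3)->S->(1,3)
  grid max=4 at (3,1)
Final grid:
  0 0 0 0
  0 0 0 1
  0 0 0 0
  0 4 4 0
  0 0 0 0
Max pheromone 4 at (3,1)

Answer: (3,1)=4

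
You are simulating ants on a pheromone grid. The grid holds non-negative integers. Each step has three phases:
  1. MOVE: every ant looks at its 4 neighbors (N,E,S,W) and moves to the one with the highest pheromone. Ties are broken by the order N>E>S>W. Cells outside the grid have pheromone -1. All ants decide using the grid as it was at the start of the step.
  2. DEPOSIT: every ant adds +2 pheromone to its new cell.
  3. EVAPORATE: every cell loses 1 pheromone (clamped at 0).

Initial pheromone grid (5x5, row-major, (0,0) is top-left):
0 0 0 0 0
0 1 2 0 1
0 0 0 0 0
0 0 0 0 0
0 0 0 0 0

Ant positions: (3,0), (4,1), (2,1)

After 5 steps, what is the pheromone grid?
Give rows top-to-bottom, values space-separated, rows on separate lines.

After step 1: ants at (2,0),(3,1),(1,1)
  0 0 0 0 0
  0 2 1 0 0
  1 0 0 0 0
  0 1 0 0 0
  0 0 0 0 0
After step 2: ants at (1,0),(2,1),(1,2)
  0 0 0 0 0
  1 1 2 0 0
  0 1 0 0 0
  0 0 0 0 0
  0 0 0 0 0
After step 3: ants at (1,1),(1,1),(1,1)
  0 0 0 0 0
  0 6 1 0 0
  0 0 0 0 0
  0 0 0 0 0
  0 0 0 0 0
After step 4: ants at (1,2),(1,2),(1,2)
  0 0 0 0 0
  0 5 6 0 0
  0 0 0 0 0
  0 0 0 0 0
  0 0 0 0 0
After step 5: ants at (1,1),(1,1),(1,1)
  0 0 0 0 0
  0 10 5 0 0
  0 0 0 0 0
  0 0 0 0 0
  0 0 0 0 0

0 0 0 0 0
0 10 5 0 0
0 0 0 0 0
0 0 0 0 0
0 0 0 0 0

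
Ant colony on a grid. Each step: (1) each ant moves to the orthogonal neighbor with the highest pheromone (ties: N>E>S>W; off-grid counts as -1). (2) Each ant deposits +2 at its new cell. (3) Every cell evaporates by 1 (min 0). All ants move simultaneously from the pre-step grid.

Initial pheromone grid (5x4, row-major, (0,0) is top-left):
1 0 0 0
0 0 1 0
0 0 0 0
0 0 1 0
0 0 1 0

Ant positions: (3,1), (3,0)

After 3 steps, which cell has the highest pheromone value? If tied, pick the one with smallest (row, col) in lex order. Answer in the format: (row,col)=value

Answer: (3,2)=2

Derivation:
Step 1: ant0:(3,1)->E->(3,2) | ant1:(3,0)->N->(2,0)
  grid max=2 at (3,2)
Step 2: ant0:(3,2)->N->(2,2) | ant1:(2,0)->N->(1,0)
  grid max=1 at (1,0)
Step 3: ant0:(2,2)->S->(3,2) | ant1:(1,0)->N->(0,0)
  grid max=2 at (3,2)
Final grid:
  1 0 0 0
  0 0 0 0
  0 0 0 0
  0 0 2 0
  0 0 0 0
Max pheromone 2 at (3,2)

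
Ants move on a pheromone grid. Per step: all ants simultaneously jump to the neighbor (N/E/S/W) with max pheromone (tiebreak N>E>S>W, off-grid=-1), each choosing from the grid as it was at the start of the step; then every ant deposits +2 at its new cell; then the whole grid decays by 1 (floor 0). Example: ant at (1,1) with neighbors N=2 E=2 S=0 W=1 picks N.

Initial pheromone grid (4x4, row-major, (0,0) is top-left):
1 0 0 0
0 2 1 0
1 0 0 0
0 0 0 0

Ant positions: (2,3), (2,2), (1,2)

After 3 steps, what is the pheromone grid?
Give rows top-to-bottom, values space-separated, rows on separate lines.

After step 1: ants at (1,3),(1,2),(1,1)
  0 0 0 0
  0 3 2 1
  0 0 0 0
  0 0 0 0
After step 2: ants at (1,2),(1,1),(1,2)
  0 0 0 0
  0 4 5 0
  0 0 0 0
  0 0 0 0
After step 3: ants at (1,1),(1,2),(1,1)
  0 0 0 0
  0 7 6 0
  0 0 0 0
  0 0 0 0

0 0 0 0
0 7 6 0
0 0 0 0
0 0 0 0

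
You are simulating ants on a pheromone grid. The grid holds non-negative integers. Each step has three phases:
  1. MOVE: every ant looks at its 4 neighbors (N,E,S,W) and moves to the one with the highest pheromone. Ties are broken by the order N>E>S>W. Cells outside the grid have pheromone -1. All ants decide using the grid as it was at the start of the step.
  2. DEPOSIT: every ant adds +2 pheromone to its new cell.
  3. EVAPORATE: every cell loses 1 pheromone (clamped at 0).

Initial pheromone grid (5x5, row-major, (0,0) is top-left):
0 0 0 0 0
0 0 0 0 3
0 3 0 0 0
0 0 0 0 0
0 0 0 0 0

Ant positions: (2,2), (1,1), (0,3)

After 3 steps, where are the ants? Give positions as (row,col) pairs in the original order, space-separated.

Step 1: ant0:(2,2)->W->(2,1) | ant1:(1,1)->S->(2,1) | ant2:(0,3)->E->(0,4)
  grid max=6 at (2,1)
Step 2: ant0:(2,1)->N->(1,1) | ant1:(2,1)->N->(1,1) | ant2:(0,4)->S->(1,4)
  grid max=5 at (2,1)
Step 3: ant0:(1,1)->S->(2,1) | ant1:(1,1)->S->(2,1) | ant2:(1,4)->N->(0,4)
  grid max=8 at (2,1)

(2,1) (2,1) (0,4)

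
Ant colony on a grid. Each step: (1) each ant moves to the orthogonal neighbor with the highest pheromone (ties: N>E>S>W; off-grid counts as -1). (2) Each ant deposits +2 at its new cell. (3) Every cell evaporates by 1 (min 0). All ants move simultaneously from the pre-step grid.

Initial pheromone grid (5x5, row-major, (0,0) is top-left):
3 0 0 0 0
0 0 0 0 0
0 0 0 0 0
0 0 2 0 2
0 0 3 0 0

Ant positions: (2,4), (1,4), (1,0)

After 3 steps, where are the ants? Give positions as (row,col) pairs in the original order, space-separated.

Step 1: ant0:(2,4)->S->(3,4) | ant1:(1,4)->N->(0,4) | ant2:(1,0)->N->(0,0)
  grid max=4 at (0,0)
Step 2: ant0:(3,4)->N->(2,4) | ant1:(0,4)->S->(1,4) | ant2:(0,0)->E->(0,1)
  grid max=3 at (0,0)
Step 3: ant0:(2,4)->S->(3,4) | ant1:(1,4)->S->(2,4) | ant2:(0,1)->W->(0,0)
  grid max=4 at (0,0)

(3,4) (2,4) (0,0)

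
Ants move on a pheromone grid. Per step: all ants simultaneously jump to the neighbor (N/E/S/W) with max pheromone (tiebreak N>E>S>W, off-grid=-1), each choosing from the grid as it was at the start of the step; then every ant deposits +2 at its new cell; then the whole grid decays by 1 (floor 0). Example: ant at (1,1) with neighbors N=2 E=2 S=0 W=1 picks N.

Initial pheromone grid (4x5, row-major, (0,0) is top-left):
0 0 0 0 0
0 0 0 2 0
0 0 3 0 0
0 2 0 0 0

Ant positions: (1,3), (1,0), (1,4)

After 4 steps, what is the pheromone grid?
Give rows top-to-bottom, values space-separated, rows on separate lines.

After step 1: ants at (0,3),(0,0),(1,3)
  1 0 0 1 0
  0 0 0 3 0
  0 0 2 0 0
  0 1 0 0 0
After step 2: ants at (1,3),(0,1),(0,3)
  0 1 0 2 0
  0 0 0 4 0
  0 0 1 0 0
  0 0 0 0 0
After step 3: ants at (0,3),(0,2),(1,3)
  0 0 1 3 0
  0 0 0 5 0
  0 0 0 0 0
  0 0 0 0 0
After step 4: ants at (1,3),(0,3),(0,3)
  0 0 0 6 0
  0 0 0 6 0
  0 0 0 0 0
  0 0 0 0 0

0 0 0 6 0
0 0 0 6 0
0 0 0 0 0
0 0 0 0 0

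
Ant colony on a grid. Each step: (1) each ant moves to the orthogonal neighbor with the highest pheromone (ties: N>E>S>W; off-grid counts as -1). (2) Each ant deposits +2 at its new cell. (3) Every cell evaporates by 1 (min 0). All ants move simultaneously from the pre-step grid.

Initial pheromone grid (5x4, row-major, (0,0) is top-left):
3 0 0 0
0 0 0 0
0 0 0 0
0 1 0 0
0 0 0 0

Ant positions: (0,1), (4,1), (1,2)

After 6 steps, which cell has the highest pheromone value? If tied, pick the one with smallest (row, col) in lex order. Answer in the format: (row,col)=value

Answer: (0,0)=3

Derivation:
Step 1: ant0:(0,1)->W->(0,0) | ant1:(4,1)->N->(3,1) | ant2:(1,2)->N->(0,2)
  grid max=4 at (0,0)
Step 2: ant0:(0,0)->E->(0,1) | ant1:(3,1)->N->(2,1) | ant2:(0,2)->E->(0,3)
  grid max=3 at (0,0)
Step 3: ant0:(0,1)->W->(0,0) | ant1:(2,1)->S->(3,1) | ant2:(0,3)->S->(1,3)
  grid max=4 at (0,0)
Step 4: ant0:(0,0)->E->(0,1) | ant1:(3,1)->N->(2,1) | ant2:(1,3)->N->(0,3)
  grid max=3 at (0,0)
Step 5: ant0:(0,1)->W->(0,0) | ant1:(2,1)->S->(3,1) | ant2:(0,3)->S->(1,3)
  grid max=4 at (0,0)
Step 6: ant0:(0,0)->E->(0,1) | ant1:(3,1)->N->(2,1) | ant2:(1,3)->N->(0,3)
  grid max=3 at (0,0)
Final grid:
  3 1 0 1
  0 0 0 0
  0 1 0 0
  0 1 0 0
  0 0 0 0
Max pheromone 3 at (0,0)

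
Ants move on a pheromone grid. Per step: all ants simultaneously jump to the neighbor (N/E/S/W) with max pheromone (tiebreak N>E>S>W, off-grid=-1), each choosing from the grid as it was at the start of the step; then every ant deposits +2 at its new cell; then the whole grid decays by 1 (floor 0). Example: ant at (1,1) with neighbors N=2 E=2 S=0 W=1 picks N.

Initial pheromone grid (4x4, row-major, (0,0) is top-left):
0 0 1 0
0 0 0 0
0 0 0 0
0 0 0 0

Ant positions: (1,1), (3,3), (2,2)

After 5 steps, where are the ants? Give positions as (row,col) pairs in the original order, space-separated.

Step 1: ant0:(1,1)->N->(0,1) | ant1:(3,3)->N->(2,3) | ant2:(2,2)->N->(1,2)
  grid max=1 at (0,1)
Step 2: ant0:(0,1)->E->(0,2) | ant1:(2,3)->N->(1,3) | ant2:(1,2)->N->(0,2)
  grid max=3 at (0,2)
Step 3: ant0:(0,2)->E->(0,3) | ant1:(1,3)->N->(0,3) | ant2:(0,2)->E->(0,3)
  grid max=5 at (0,3)
Step 4: ant0:(0,3)->W->(0,2) | ant1:(0,3)->W->(0,2) | ant2:(0,3)->W->(0,2)
  grid max=7 at (0,2)
Step 5: ant0:(0,2)->E->(0,3) | ant1:(0,2)->E->(0,3) | ant2:(0,2)->E->(0,3)
  grid max=9 at (0,3)

(0,3) (0,3) (0,3)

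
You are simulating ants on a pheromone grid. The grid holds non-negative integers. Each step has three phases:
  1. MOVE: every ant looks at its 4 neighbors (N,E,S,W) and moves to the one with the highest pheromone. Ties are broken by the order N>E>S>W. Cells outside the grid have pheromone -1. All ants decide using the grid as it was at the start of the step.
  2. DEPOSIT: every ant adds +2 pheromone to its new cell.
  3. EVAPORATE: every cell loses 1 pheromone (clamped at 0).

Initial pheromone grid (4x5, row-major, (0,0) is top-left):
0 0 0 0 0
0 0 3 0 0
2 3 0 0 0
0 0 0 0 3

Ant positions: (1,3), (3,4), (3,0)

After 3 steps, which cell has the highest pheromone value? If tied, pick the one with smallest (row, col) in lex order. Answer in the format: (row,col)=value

Step 1: ant0:(1,3)->W->(1,2) | ant1:(3,4)->N->(2,4) | ant2:(3,0)->N->(2,0)
  grid max=4 at (1,2)
Step 2: ant0:(1,2)->N->(0,2) | ant1:(2,4)->S->(3,4) | ant2:(2,0)->E->(2,1)
  grid max=3 at (1,2)
Step 3: ant0:(0,2)->S->(1,2) | ant1:(3,4)->N->(2,4) | ant2:(2,1)->W->(2,0)
  grid max=4 at (1,2)
Final grid:
  0 0 0 0 0
  0 0 4 0 0
  3 2 0 0 1
  0 0 0 0 2
Max pheromone 4 at (1,2)

Answer: (1,2)=4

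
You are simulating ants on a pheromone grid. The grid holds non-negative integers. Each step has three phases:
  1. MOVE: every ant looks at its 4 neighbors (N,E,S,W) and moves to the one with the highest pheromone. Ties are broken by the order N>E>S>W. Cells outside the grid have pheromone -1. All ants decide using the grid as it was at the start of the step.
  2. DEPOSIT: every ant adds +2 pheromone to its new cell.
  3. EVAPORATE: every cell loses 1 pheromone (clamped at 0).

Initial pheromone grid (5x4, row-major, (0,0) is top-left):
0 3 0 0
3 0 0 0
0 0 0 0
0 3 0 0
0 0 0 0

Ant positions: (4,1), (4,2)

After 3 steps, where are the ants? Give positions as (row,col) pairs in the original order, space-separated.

Step 1: ant0:(4,1)->N->(3,1) | ant1:(4,2)->N->(3,2)
  grid max=4 at (3,1)
Step 2: ant0:(3,1)->E->(3,2) | ant1:(3,2)->W->(3,1)
  grid max=5 at (3,1)
Step 3: ant0:(3,2)->W->(3,1) | ant1:(3,1)->E->(3,2)
  grid max=6 at (3,1)

(3,1) (3,2)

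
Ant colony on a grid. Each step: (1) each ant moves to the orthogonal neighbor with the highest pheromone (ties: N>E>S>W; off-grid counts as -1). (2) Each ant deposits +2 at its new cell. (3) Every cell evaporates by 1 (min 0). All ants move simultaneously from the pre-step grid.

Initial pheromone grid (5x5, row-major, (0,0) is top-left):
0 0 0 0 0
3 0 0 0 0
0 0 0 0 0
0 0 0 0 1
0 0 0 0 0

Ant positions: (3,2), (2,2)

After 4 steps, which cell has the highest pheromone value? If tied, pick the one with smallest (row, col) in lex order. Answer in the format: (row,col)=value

Step 1: ant0:(3,2)->N->(2,2) | ant1:(2,2)->N->(1,2)
  grid max=2 at (1,0)
Step 2: ant0:(2,2)->N->(1,2) | ant1:(1,2)->S->(2,2)
  grid max=2 at (1,2)
Step 3: ant0:(1,2)->S->(2,2) | ant1:(2,2)->N->(1,2)
  grid max=3 at (1,2)
Step 4: ant0:(2,2)->N->(1,2) | ant1:(1,2)->S->(2,2)
  grid max=4 at (1,2)
Final grid:
  0 0 0 0 0
  0 0 4 0 0
  0 0 4 0 0
  0 0 0 0 0
  0 0 0 0 0
Max pheromone 4 at (1,2)

Answer: (1,2)=4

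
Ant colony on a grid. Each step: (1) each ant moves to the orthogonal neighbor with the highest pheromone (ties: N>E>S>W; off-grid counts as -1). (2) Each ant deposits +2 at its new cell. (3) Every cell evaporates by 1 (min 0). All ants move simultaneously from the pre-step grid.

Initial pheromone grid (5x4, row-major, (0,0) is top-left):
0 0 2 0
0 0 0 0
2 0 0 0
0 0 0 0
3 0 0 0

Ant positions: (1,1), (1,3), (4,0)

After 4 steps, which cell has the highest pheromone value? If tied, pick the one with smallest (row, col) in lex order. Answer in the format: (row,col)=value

Step 1: ant0:(1,1)->N->(0,1) | ant1:(1,3)->N->(0,3) | ant2:(4,0)->N->(3,0)
  grid max=2 at (4,0)
Step 2: ant0:(0,1)->E->(0,2) | ant1:(0,3)->W->(0,2) | ant2:(3,0)->S->(4,0)
  grid max=4 at (0,2)
Step 3: ant0:(0,2)->E->(0,3) | ant1:(0,2)->E->(0,3) | ant2:(4,0)->N->(3,0)
  grid max=3 at (0,2)
Step 4: ant0:(0,3)->W->(0,2) | ant1:(0,3)->W->(0,2) | ant2:(3,0)->S->(4,0)
  grid max=6 at (0,2)
Final grid:
  0 0 6 2
  0 0 0 0
  0 0 0 0
  0 0 0 0
  3 0 0 0
Max pheromone 6 at (0,2)

Answer: (0,2)=6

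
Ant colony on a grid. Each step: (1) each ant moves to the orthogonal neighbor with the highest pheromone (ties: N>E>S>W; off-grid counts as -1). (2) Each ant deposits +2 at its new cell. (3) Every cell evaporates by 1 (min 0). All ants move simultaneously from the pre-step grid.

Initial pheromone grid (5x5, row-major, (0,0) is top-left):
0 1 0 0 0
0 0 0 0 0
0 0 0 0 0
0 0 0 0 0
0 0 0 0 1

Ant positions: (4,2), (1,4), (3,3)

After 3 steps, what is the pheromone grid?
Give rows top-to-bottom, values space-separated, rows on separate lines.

After step 1: ants at (3,2),(0,4),(2,3)
  0 0 0 0 1
  0 0 0 0 0
  0 0 0 1 0
  0 0 1 0 0
  0 0 0 0 0
After step 2: ants at (2,2),(1,4),(1,3)
  0 0 0 0 0
  0 0 0 1 1
  0 0 1 0 0
  0 0 0 0 0
  0 0 0 0 0
After step 3: ants at (1,2),(1,3),(1,4)
  0 0 0 0 0
  0 0 1 2 2
  0 0 0 0 0
  0 0 0 0 0
  0 0 0 0 0

0 0 0 0 0
0 0 1 2 2
0 0 0 0 0
0 0 0 0 0
0 0 0 0 0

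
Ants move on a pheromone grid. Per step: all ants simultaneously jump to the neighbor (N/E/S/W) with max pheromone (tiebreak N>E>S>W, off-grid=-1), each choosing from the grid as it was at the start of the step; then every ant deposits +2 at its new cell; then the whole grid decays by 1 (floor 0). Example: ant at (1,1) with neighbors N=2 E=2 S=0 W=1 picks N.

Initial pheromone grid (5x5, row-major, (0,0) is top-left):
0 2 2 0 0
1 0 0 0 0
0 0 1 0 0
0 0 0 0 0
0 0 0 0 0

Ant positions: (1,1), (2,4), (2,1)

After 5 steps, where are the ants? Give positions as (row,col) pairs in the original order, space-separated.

Step 1: ant0:(1,1)->N->(0,1) | ant1:(2,4)->N->(1,4) | ant2:(2,1)->E->(2,2)
  grid max=3 at (0,1)
Step 2: ant0:(0,1)->E->(0,2) | ant1:(1,4)->N->(0,4) | ant2:(2,2)->N->(1,2)
  grid max=2 at (0,1)
Step 3: ant0:(0,2)->W->(0,1) | ant1:(0,4)->S->(1,4) | ant2:(1,2)->N->(0,2)
  grid max=3 at (0,1)
Step 4: ant0:(0,1)->E->(0,2) | ant1:(1,4)->N->(0,4) | ant2:(0,2)->W->(0,1)
  grid max=4 at (0,1)
Step 5: ant0:(0,2)->W->(0,1) | ant1:(0,4)->S->(1,4) | ant2:(0,1)->E->(0,2)
  grid max=5 at (0,1)

(0,1) (1,4) (0,2)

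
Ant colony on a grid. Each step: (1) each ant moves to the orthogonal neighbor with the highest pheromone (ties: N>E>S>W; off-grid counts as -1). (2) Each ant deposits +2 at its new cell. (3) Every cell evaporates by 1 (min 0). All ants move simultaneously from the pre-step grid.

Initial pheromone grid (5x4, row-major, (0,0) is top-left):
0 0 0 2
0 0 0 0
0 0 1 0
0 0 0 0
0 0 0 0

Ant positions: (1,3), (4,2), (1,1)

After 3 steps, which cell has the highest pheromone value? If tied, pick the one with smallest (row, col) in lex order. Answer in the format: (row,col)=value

Answer: (0,3)=5

Derivation:
Step 1: ant0:(1,3)->N->(0,3) | ant1:(4,2)->N->(3,2) | ant2:(1,1)->N->(0,1)
  grid max=3 at (0,3)
Step 2: ant0:(0,3)->S->(1,3) | ant1:(3,2)->N->(2,2) | ant2:(0,1)->E->(0,2)
  grid max=2 at (0,3)
Step 3: ant0:(1,3)->N->(0,3) | ant1:(2,2)->N->(1,2) | ant2:(0,2)->E->(0,3)
  grid max=5 at (0,3)
Final grid:
  0 0 0 5
  0 0 1 0
  0 0 0 0
  0 0 0 0
  0 0 0 0
Max pheromone 5 at (0,3)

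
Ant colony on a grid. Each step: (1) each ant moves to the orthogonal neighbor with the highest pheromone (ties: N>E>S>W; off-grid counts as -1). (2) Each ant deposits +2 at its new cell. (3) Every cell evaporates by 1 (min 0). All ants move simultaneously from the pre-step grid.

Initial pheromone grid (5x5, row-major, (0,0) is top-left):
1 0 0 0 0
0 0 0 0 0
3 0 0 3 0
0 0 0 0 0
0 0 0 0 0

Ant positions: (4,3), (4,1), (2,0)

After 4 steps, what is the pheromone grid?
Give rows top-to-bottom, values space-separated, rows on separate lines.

After step 1: ants at (3,3),(3,1),(1,0)
  0 0 0 0 0
  1 0 0 0 0
  2 0 0 2 0
  0 1 0 1 0
  0 0 0 0 0
After step 2: ants at (2,3),(2,1),(2,0)
  0 0 0 0 0
  0 0 0 0 0
  3 1 0 3 0
  0 0 0 0 0
  0 0 0 0 0
After step 3: ants at (1,3),(2,0),(2,1)
  0 0 0 0 0
  0 0 0 1 0
  4 2 0 2 0
  0 0 0 0 0
  0 0 0 0 0
After step 4: ants at (2,3),(2,1),(2,0)
  0 0 0 0 0
  0 0 0 0 0
  5 3 0 3 0
  0 0 0 0 0
  0 0 0 0 0

0 0 0 0 0
0 0 0 0 0
5 3 0 3 0
0 0 0 0 0
0 0 0 0 0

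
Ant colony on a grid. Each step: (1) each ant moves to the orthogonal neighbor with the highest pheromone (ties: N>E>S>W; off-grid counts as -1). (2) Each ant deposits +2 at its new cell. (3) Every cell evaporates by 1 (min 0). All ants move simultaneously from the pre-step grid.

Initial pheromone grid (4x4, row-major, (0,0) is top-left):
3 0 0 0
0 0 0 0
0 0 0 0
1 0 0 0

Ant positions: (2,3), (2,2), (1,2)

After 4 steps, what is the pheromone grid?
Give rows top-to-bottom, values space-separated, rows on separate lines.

After step 1: ants at (1,3),(1,2),(0,2)
  2 0 1 0
  0 0 1 1
  0 0 0 0
  0 0 0 0
After step 2: ants at (1,2),(0,2),(1,2)
  1 0 2 0
  0 0 4 0
  0 0 0 0
  0 0 0 0
After step 3: ants at (0,2),(1,2),(0,2)
  0 0 5 0
  0 0 5 0
  0 0 0 0
  0 0 0 0
After step 4: ants at (1,2),(0,2),(1,2)
  0 0 6 0
  0 0 8 0
  0 0 0 0
  0 0 0 0

0 0 6 0
0 0 8 0
0 0 0 0
0 0 0 0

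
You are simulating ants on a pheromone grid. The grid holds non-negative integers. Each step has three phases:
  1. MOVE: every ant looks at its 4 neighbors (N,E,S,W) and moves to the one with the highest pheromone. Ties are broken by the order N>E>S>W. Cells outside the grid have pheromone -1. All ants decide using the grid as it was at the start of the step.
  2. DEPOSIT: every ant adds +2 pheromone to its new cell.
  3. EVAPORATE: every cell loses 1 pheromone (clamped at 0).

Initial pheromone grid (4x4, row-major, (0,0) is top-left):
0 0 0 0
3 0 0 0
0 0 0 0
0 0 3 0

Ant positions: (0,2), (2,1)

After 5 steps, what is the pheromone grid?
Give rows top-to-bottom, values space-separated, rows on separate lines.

After step 1: ants at (0,3),(1,1)
  0 0 0 1
  2 1 0 0
  0 0 0 0
  0 0 2 0
After step 2: ants at (1,3),(1,0)
  0 0 0 0
  3 0 0 1
  0 0 0 0
  0 0 1 0
After step 3: ants at (0,3),(0,0)
  1 0 0 1
  2 0 0 0
  0 0 0 0
  0 0 0 0
After step 4: ants at (1,3),(1,0)
  0 0 0 0
  3 0 0 1
  0 0 0 0
  0 0 0 0
After step 5: ants at (0,3),(0,0)
  1 0 0 1
  2 0 0 0
  0 0 0 0
  0 0 0 0

1 0 0 1
2 0 0 0
0 0 0 0
0 0 0 0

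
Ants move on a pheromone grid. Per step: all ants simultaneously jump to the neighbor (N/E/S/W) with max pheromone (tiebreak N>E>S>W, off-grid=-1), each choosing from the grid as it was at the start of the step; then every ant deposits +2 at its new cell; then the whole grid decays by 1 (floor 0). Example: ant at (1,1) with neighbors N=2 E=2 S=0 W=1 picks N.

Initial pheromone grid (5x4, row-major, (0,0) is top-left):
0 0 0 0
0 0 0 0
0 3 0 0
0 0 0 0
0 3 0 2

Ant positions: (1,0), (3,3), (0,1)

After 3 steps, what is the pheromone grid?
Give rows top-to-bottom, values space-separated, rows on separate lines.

After step 1: ants at (0,0),(4,3),(0,2)
  1 0 1 0
  0 0 0 0
  0 2 0 0
  0 0 0 0
  0 2 0 3
After step 2: ants at (0,1),(3,3),(0,3)
  0 1 0 1
  0 0 0 0
  0 1 0 0
  0 0 0 1
  0 1 0 2
After step 3: ants at (0,2),(4,3),(1,3)
  0 0 1 0
  0 0 0 1
  0 0 0 0
  0 0 0 0
  0 0 0 3

0 0 1 0
0 0 0 1
0 0 0 0
0 0 0 0
0 0 0 3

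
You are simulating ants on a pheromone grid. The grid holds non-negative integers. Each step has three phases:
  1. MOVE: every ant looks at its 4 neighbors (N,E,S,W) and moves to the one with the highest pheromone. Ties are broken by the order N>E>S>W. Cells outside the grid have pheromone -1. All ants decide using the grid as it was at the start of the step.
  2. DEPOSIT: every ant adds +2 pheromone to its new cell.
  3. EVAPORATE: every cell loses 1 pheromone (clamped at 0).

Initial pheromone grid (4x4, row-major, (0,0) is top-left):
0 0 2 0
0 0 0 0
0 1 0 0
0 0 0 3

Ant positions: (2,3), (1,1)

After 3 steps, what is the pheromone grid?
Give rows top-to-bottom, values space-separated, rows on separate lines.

After step 1: ants at (3,3),(2,1)
  0 0 1 0
  0 0 0 0
  0 2 0 0
  0 0 0 4
After step 2: ants at (2,3),(1,1)
  0 0 0 0
  0 1 0 0
  0 1 0 1
  0 0 0 3
After step 3: ants at (3,3),(2,1)
  0 0 0 0
  0 0 0 0
  0 2 0 0
  0 0 0 4

0 0 0 0
0 0 0 0
0 2 0 0
0 0 0 4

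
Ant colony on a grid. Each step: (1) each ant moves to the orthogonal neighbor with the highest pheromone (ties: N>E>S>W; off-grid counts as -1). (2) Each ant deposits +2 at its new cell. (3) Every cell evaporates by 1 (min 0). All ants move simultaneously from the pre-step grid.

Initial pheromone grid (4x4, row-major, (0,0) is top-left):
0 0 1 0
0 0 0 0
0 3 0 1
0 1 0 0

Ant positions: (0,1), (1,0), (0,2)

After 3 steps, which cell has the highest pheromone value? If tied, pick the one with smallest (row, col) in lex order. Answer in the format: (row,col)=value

Step 1: ant0:(0,1)->E->(0,2) | ant1:(1,0)->N->(0,0) | ant2:(0,2)->E->(0,3)
  grid max=2 at (0,2)
Step 2: ant0:(0,2)->E->(0,3) | ant1:(0,0)->E->(0,1) | ant2:(0,3)->W->(0,2)
  grid max=3 at (0,2)
Step 3: ant0:(0,3)->W->(0,2) | ant1:(0,1)->E->(0,2) | ant2:(0,2)->E->(0,3)
  grid max=6 at (0,2)
Final grid:
  0 0 6 3
  0 0 0 0
  0 0 0 0
  0 0 0 0
Max pheromone 6 at (0,2)

Answer: (0,2)=6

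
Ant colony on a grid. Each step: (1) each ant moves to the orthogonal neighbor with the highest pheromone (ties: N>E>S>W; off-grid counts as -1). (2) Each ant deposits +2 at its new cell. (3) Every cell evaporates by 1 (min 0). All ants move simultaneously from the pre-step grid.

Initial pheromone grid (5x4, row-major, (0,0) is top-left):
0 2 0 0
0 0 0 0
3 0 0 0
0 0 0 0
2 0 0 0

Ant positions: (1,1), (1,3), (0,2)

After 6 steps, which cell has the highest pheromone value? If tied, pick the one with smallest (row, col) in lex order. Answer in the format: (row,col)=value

Answer: (0,2)=11

Derivation:
Step 1: ant0:(1,1)->N->(0,1) | ant1:(1,3)->N->(0,3) | ant2:(0,2)->W->(0,1)
  grid max=5 at (0,1)
Step 2: ant0:(0,1)->E->(0,2) | ant1:(0,3)->S->(1,3) | ant2:(0,1)->E->(0,2)
  grid max=4 at (0,1)
Step 3: ant0:(0,2)->W->(0,1) | ant1:(1,3)->N->(0,3) | ant2:(0,2)->W->(0,1)
  grid max=7 at (0,1)
Step 4: ant0:(0,1)->E->(0,2) | ant1:(0,3)->W->(0,2) | ant2:(0,1)->E->(0,2)
  grid max=7 at (0,2)
Step 5: ant0:(0,2)->W->(0,1) | ant1:(0,2)->W->(0,1) | ant2:(0,2)->W->(0,1)
  grid max=11 at (0,1)
Step 6: ant0:(0,1)->E->(0,2) | ant1:(0,1)->E->(0,2) | ant2:(0,1)->E->(0,2)
  grid max=11 at (0,2)
Final grid:
  0 10 11 0
  0 0 0 0
  0 0 0 0
  0 0 0 0
  0 0 0 0
Max pheromone 11 at (0,2)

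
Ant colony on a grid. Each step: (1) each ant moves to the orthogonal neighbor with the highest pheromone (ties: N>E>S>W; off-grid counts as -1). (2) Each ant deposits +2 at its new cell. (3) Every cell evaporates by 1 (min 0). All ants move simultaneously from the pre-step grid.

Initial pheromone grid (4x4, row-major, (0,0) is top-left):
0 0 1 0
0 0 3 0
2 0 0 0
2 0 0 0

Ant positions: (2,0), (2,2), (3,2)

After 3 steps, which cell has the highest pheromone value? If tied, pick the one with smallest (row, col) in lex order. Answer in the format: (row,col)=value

Step 1: ant0:(2,0)->S->(3,0) | ant1:(2,2)->N->(1,2) | ant2:(3,2)->N->(2,2)
  grid max=4 at (1,2)
Step 2: ant0:(3,0)->N->(2,0) | ant1:(1,2)->S->(2,2) | ant2:(2,2)->N->(1,2)
  grid max=5 at (1,2)
Step 3: ant0:(2,0)->S->(3,0) | ant1:(2,2)->N->(1,2) | ant2:(1,2)->S->(2,2)
  grid max=6 at (1,2)
Final grid:
  0 0 0 0
  0 0 6 0
  1 0 3 0
  3 0 0 0
Max pheromone 6 at (1,2)

Answer: (1,2)=6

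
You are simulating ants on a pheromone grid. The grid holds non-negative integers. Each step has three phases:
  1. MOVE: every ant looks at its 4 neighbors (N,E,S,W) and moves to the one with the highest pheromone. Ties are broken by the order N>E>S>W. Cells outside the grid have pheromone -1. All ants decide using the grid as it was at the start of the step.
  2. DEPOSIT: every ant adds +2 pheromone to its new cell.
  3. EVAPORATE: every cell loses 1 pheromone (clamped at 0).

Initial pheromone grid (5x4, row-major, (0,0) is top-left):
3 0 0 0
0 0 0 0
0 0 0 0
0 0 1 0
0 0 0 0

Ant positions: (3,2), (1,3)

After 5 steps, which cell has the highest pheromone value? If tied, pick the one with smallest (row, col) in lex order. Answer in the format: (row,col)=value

Step 1: ant0:(3,2)->N->(2,2) | ant1:(1,3)->N->(0,3)
  grid max=2 at (0,0)
Step 2: ant0:(2,2)->N->(1,2) | ant1:(0,3)->S->(1,3)
  grid max=1 at (0,0)
Step 3: ant0:(1,2)->E->(1,3) | ant1:(1,3)->W->(1,2)
  grid max=2 at (1,2)
Step 4: ant0:(1,3)->W->(1,2) | ant1:(1,2)->E->(1,3)
  grid max=3 at (1,2)
Step 5: ant0:(1,2)->E->(1,3) | ant1:(1,3)->W->(1,2)
  grid max=4 at (1,2)
Final grid:
  0 0 0 0
  0 0 4 4
  0 0 0 0
  0 0 0 0
  0 0 0 0
Max pheromone 4 at (1,2)

Answer: (1,2)=4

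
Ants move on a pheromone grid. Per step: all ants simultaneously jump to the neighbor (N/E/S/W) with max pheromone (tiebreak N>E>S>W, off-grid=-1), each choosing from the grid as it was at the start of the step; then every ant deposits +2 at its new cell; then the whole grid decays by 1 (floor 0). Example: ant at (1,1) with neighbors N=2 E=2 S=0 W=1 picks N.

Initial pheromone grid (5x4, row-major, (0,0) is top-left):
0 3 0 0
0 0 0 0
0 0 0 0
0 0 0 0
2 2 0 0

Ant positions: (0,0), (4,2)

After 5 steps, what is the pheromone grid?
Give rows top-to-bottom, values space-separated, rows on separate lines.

After step 1: ants at (0,1),(4,1)
  0 4 0 0
  0 0 0 0
  0 0 0 0
  0 0 0 0
  1 3 0 0
After step 2: ants at (0,2),(4,0)
  0 3 1 0
  0 0 0 0
  0 0 0 0
  0 0 0 0
  2 2 0 0
After step 3: ants at (0,1),(4,1)
  0 4 0 0
  0 0 0 0
  0 0 0 0
  0 0 0 0
  1 3 0 0
After step 4: ants at (0,2),(4,0)
  0 3 1 0
  0 0 0 0
  0 0 0 0
  0 0 0 0
  2 2 0 0
After step 5: ants at (0,1),(4,1)
  0 4 0 0
  0 0 0 0
  0 0 0 0
  0 0 0 0
  1 3 0 0

0 4 0 0
0 0 0 0
0 0 0 0
0 0 0 0
1 3 0 0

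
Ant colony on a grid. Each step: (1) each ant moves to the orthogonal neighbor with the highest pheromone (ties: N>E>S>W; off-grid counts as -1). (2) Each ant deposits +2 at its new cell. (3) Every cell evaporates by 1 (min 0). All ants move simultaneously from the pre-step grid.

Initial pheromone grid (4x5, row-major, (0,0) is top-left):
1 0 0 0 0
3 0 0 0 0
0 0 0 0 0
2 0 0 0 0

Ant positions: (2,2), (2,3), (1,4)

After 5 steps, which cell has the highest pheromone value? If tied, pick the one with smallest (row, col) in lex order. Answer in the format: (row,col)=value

Answer: (1,3)=9

Derivation:
Step 1: ant0:(2,2)->N->(1,2) | ant1:(2,3)->N->(1,3) | ant2:(1,4)->N->(0,4)
  grid max=2 at (1,0)
Step 2: ant0:(1,2)->E->(1,3) | ant1:(1,3)->W->(1,2) | ant2:(0,4)->S->(1,4)
  grid max=2 at (1,2)
Step 3: ant0:(1,3)->W->(1,2) | ant1:(1,2)->E->(1,3) | ant2:(1,4)->W->(1,3)
  grid max=5 at (1,3)
Step 4: ant0:(1,2)->E->(1,3) | ant1:(1,3)->W->(1,2) | ant2:(1,3)->W->(1,2)
  grid max=6 at (1,2)
Step 5: ant0:(1,3)->W->(1,2) | ant1:(1,2)->E->(1,3) | ant2:(1,2)->E->(1,3)
  grid max=9 at (1,3)
Final grid:
  0 0 0 0 0
  0 0 7 9 0
  0 0 0 0 0
  0 0 0 0 0
Max pheromone 9 at (1,3)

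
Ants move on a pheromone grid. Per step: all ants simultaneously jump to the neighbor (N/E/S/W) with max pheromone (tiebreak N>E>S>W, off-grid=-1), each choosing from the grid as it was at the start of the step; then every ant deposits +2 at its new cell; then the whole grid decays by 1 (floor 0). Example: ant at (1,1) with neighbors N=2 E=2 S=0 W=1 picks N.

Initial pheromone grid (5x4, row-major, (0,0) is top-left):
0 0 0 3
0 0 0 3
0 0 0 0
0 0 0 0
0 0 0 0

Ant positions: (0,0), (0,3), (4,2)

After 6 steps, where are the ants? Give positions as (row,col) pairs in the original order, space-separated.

Step 1: ant0:(0,0)->E->(0,1) | ant1:(0,3)->S->(1,3) | ant2:(4,2)->N->(3,2)
  grid max=4 at (1,3)
Step 2: ant0:(0,1)->E->(0,2) | ant1:(1,3)->N->(0,3) | ant2:(3,2)->N->(2,2)
  grid max=3 at (0,3)
Step 3: ant0:(0,2)->E->(0,3) | ant1:(0,3)->S->(1,3) | ant2:(2,2)->N->(1,2)
  grid max=4 at (0,3)
Step 4: ant0:(0,3)->S->(1,3) | ant1:(1,3)->N->(0,3) | ant2:(1,2)->E->(1,3)
  grid max=7 at (1,3)
Step 5: ant0:(1,3)->N->(0,3) | ant1:(0,3)->S->(1,3) | ant2:(1,3)->N->(0,3)
  grid max=8 at (0,3)
Step 6: ant0:(0,3)->S->(1,3) | ant1:(1,3)->N->(0,3) | ant2:(0,3)->S->(1,3)
  grid max=11 at (1,3)

(1,3) (0,3) (1,3)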